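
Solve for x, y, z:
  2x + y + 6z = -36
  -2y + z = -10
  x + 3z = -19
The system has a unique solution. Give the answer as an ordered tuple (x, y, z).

(-1, 2, -6)

Form the augmented matrix and row-reduce:
  [ 2   1  6  |  -36 ]
  [ 0  -2  1  |  -10 ]
  [ 1   0  3  |  -19 ]
ρ1 -> 1/2·ρ1
  [ 1  1/2  3  |  -18 ]
  [ 0   -2  1  |  -10 ]
  [ 1    0  3  |  -19 ]
ρ3 -> ρ3 − ρ1
  [ 1   1/2  3  |  -18 ]
  [ 0    -2  1  |  -10 ]
  [ 0  -1/2  0  |   -1 ]
ρ2 -> -1/2·ρ2
  [ 1   1/2     3  |  -18 ]
  [ 0     1  -1/2  |    5 ]
  [ 0  -1/2     0  |   -1 ]
ρ3 -> ρ3 + 1/2·ρ2
  [ 1  1/2     3  |  -18 ]
  [ 0    1  -1/2  |    5 ]
  [ 0    0  -1/4  |  3/2 ]
ρ3 -> -4·ρ3
  [ 1  1/2     3  |  -18 ]
  [ 0    1  -1/2  |    5 ]
  [ 0    0     1  |   -6 ]
ρ2 -> ρ2 + 1/2·ρ3
  [ 1  1/2  3  |  -18 ]
  [ 0    1  0  |    2 ]
  [ 0    0  1  |   -6 ]
ρ1 -> ρ1 − 3·ρ3
  [ 1  1/2  0  |   0 ]
  [ 0    1  0  |   2 ]
  [ 0    0  1  |  -6 ]
ρ1 -> ρ1 − 1/2·ρ2
  [ 1  0  0  |  -1 ]
  [ 0  1  0  |   2 ]
  [ 0  0  1  |  -6 ]
Reading off the last column: x = -1, y = 2, z = -6.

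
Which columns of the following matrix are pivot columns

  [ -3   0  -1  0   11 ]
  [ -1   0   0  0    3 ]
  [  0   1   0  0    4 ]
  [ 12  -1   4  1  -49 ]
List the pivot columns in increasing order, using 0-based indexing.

0, 1, 2, 3

Multiply r1 by -1/3.
  [  1   0  1/3  0  -11/3 ]
  [ -1   0    0  0      3 ]
  [  0   1    0  0      4 ]
  [ 12  -1    4  1    -49 ]
Add r1 to r2.
  [  1   0  1/3  0  -11/3 ]
  [  0   0  1/3  0   -2/3 ]
  [  0   1    0  0      4 ]
  [ 12  -1    4  1    -49 ]
Subtract 12 times r1 from r4.
  [ 1   0  1/3  0  -11/3 ]
  [ 0   0  1/3  0   -2/3 ]
  [ 0   1    0  0      4 ]
  [ 0  -1    0  1     -5 ]
Swap r2 and r3.
  [ 1   0  1/3  0  -11/3 ]
  [ 0   1    0  0      4 ]
  [ 0   0  1/3  0   -2/3 ]
  [ 0  -1    0  1     -5 ]
Add r2 to r4.
  [ 1  0  1/3  0  -11/3 ]
  [ 0  1    0  0      4 ]
  [ 0  0  1/3  0   -2/3 ]
  [ 0  0    0  1     -1 ]
Multiply r3 by 3.
  [ 1  0  1/3  0  -11/3 ]
  [ 0  1    0  0      4 ]
  [ 0  0    1  0     -2 ]
  [ 0  0    0  1     -1 ]
Subtract 1/3 times r3 from r1.
  [ 1  0  0  0  -3 ]
  [ 0  1  0  0   4 ]
  [ 0  0  1  0  -2 ]
  [ 0  0  0  1  -1 ]
Pivot columns are the columns containing a leading 1.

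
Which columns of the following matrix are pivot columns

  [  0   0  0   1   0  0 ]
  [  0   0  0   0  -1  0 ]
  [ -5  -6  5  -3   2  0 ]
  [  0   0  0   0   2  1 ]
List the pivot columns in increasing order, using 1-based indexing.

1, 4, 5, 6

ρ1 <-> ρ3
  [ -5  -6  5  -3   2  0 ]
  [  0   0  0   0  -1  0 ]
  [  0   0  0   1   0  0 ]
  [  0   0  0   0   2  1 ]
ρ1 ← -1/5·ρ1
  [ 1  6/5  -1  3/5  -2/5  0 ]
  [ 0    0   0    0    -1  0 ]
  [ 0    0   0    1     0  0 ]
  [ 0    0   0    0     2  1 ]
ρ2 <-> ρ3
  [ 1  6/5  -1  3/5  -2/5  0 ]
  [ 0    0   0    1     0  0 ]
  [ 0    0   0    0    -1  0 ]
  [ 0    0   0    0     2  1 ]
ρ3 ← -1·ρ3
  [ 1  6/5  -1  3/5  -2/5  0 ]
  [ 0    0   0    1     0  0 ]
  [ 0    0   0    0     1  0 ]
  [ 0    0   0    0     2  1 ]
ρ4 ← ρ4 − 2·ρ3
  [ 1  6/5  -1  3/5  -2/5  0 ]
  [ 0    0   0    1     0  0 ]
  [ 0    0   0    0     1  0 ]
  [ 0    0   0    0     0  1 ]
ρ1 ← ρ1 + 2/5·ρ3
  [ 1  6/5  -1  3/5  0  0 ]
  [ 0    0   0    1  0  0 ]
  [ 0    0   0    0  1  0 ]
  [ 0    0   0    0  0  1 ]
ρ1 ← ρ1 − 3/5·ρ2
  [ 1  6/5  -1  0  0  0 ]
  [ 0    0   0  1  0  0 ]
  [ 0    0   0  0  1  0 ]
  [ 0    0   0  0  0  1 ]
Pivot columns are the columns containing a leading 1.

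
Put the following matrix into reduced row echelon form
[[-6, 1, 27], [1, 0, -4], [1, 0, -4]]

R1 -> -1/6·R1
R2 -> R2 − R1
R3 -> R3 − R1
R2 -> 6·R2
R3 -> R3 − 1/6·R2
R1 -> R1 + 1/6·R2

[[1, 0, -4], [0, 1, 3], [0, 0, 0]]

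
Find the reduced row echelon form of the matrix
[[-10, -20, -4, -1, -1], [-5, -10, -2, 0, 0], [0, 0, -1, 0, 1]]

[[1, 2, 0, 0, 2/5], [0, 0, 1, 0, -1], [0, 0, 0, 1, 1]]

R1 → -1/10·R1
  [  1    2  2/5  1/10  1/10 ]
  [ -5  -10   -2     0     0 ]
  [  0    0   -1     0     1 ]
R2 → R2 + 5·R1
  [ 1  2  2/5  1/10  1/10 ]
  [ 0  0    0   1/2   1/2 ]
  [ 0  0   -1     0     1 ]
R2 <=> R3
  [ 1  2  2/5  1/10  1/10 ]
  [ 0  0   -1     0     1 ]
  [ 0  0    0   1/2   1/2 ]
R2 → -1·R2
  [ 1  2  2/5  1/10  1/10 ]
  [ 0  0    1     0    -1 ]
  [ 0  0    0   1/2   1/2 ]
R3 → 2·R3
  [ 1  2  2/5  1/10  1/10 ]
  [ 0  0    1     0    -1 ]
  [ 0  0    0     1     1 ]
R1 → R1 − 1/10·R3
  [ 1  2  2/5  0   0 ]
  [ 0  0    1  0  -1 ]
  [ 0  0    0  1   1 ]
R1 → R1 − 2/5·R2
  [ 1  2  0  0  2/5 ]
  [ 0  0  1  0   -1 ]
  [ 0  0  0  1    1 ]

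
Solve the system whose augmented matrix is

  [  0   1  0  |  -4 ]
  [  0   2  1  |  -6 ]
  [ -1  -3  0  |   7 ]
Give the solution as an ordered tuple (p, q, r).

(5, -4, 2)

ρ1 <-> ρ3
  [ -1  -3  0  |   7 ]
  [  0   2  1  |  -6 ]
  [  0   1  0  |  -4 ]
ρ1 ← -1·ρ1
  [ 1  3  0  |  -7 ]
  [ 0  2  1  |  -6 ]
  [ 0  1  0  |  -4 ]
ρ2 ← 1/2·ρ2
  [ 1  3    0  |  -7 ]
  [ 0  1  1/2  |  -3 ]
  [ 0  1    0  |  -4 ]
ρ3 ← ρ3 − ρ2
  [ 1  3     0  |  -7 ]
  [ 0  1   1/2  |  -3 ]
  [ 0  0  -1/2  |  -1 ]
ρ3 ← -2·ρ3
  [ 1  3    0  |  -7 ]
  [ 0  1  1/2  |  -3 ]
  [ 0  0    1  |   2 ]
ρ2 ← ρ2 − 1/2·ρ3
  [ 1  3  0  |  -7 ]
  [ 0  1  0  |  -4 ]
  [ 0  0  1  |   2 ]
ρ1 ← ρ1 − 3·ρ2
  [ 1  0  0  |   5 ]
  [ 0  1  0  |  -4 ]
  [ 0  0  1  |   2 ]
Reading off the last column: p = 5, q = -4, r = 2.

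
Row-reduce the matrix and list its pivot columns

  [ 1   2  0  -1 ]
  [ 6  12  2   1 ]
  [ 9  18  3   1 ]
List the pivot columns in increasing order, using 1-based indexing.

ρ2 -> ρ2 − 6·ρ1
ρ3 -> ρ3 − 9·ρ1
ρ2 -> 1/2·ρ2
ρ3 -> ρ3 − 3·ρ2
ρ3 -> -2·ρ3
ρ2 -> ρ2 − 7/2·ρ3
ρ1 -> ρ1 + ρ3
Pivot columns are the columns containing a leading 1.

1, 3, 4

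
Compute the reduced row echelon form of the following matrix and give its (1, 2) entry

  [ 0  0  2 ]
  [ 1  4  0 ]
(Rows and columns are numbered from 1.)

r1 <-> r2
  [ 1  4  0 ]
  [ 0  0  2 ]
r2 := 1/2·r2
  [ 1  4  0 ]
  [ 0  0  1 ]

4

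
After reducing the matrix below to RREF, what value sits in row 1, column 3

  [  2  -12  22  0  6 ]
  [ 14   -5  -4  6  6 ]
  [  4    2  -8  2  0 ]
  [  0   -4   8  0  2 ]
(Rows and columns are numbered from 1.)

r1 → 1/2·r1
r2 → r2 − 14·r1
r3 → r3 − 4·r1
r2 → 1/79·r2
r3 → r3 − 26·r2
r4 → r4 + 4·r2
r3 → 79/2·r3
r4 → r4 − 24/79·r3
r4 → 1/2·r4
r3 → r3 + 6·r4
r2 → r2 + 36/79·r4
r1 → r1 − 3·r4
r2 → r2 − 6/79·r3
r1 → r1 + 6·r2

-1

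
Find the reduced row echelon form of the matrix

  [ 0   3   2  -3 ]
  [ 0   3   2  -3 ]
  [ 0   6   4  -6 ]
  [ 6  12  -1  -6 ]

[[1, 0, -3/2, 1], [0, 1, 2/3, -1], [0, 0, 0, 0], [0, 0, 0, 0]]

ρ1 ↔ ρ4
ρ1 -> 1/6·ρ1
ρ2 -> 1/3·ρ2
ρ3 -> ρ3 − 6·ρ2
ρ4 -> ρ4 − 3·ρ2
ρ1 -> ρ1 − 2·ρ2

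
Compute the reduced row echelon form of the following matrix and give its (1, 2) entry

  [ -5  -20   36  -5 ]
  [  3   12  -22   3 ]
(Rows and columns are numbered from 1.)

r1 ← -1/5·r1
  [ 1   4  -36/5  1 ]
  [ 3  12    -22  3 ]
r2 ← r2 − 3·r1
  [ 1  4  -36/5  1 ]
  [ 0  0   -2/5  0 ]
r2 ← -5/2·r2
  [ 1  4  -36/5  1 ]
  [ 0  0      1  0 ]
r1 ← r1 + 36/5·r2
  [ 1  4  0  1 ]
  [ 0  0  1  0 ]

4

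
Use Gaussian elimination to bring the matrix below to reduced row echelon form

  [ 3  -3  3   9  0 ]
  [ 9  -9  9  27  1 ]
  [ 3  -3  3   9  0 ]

[[1, -1, 1, 3, 0], [0, 0, 0, 0, 1], [0, 0, 0, 0, 0]]

R1 → 1/3·R1
R2 → R2 − 9·R1
R3 → R3 − 3·R1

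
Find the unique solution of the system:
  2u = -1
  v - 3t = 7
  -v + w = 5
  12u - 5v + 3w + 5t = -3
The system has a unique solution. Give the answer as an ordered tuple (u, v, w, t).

(-1/2, 1, 6, -2)

Form the augmented matrix and row-reduce:
  [  2   0  0   0  |  -1 ]
  [  0   1  0  -3  |   7 ]
  [  0  -1  1   0  |   5 ]
  [ 12  -5  3   5  |  -3 ]
R1 → 1/2·R1
R4 → R4 − 12·R1
R3 → R3 + R2
R4 → R4 + 5·R2
R4 → R4 − 3·R3
R4 → -1·R4
R3 → R3 + 3·R4
R2 → R2 + 3·R4
Reading off the last column: u = -1/2, v = 1, w = 6, t = -2.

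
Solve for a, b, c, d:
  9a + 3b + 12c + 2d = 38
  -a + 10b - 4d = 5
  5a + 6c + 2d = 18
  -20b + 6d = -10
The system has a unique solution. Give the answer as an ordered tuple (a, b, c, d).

Form the augmented matrix and row-reduce:
  [  9    3  12   2  |   38 ]
  [ -1   10   0  -4  |    5 ]
  [  5    0   6   2  |   18 ]
  [  0  -20   0   6  |  -10 ]
R1 -> 1/9·R1
  [  1  1/3  4/3  2/9  |  38/9 ]
  [ -1   10    0   -4  |     5 ]
  [  5    0    6    2  |    18 ]
  [  0  -20    0    6  |   -10 ]
R2 -> R2 + R1
  [ 1   1/3  4/3    2/9  |  38/9 ]
  [ 0  31/3  4/3  -34/9  |  83/9 ]
  [ 5     0    6      2  |    18 ]
  [ 0   -20    0      6  |   -10 ]
R3 -> R3 − 5·R1
  [ 1   1/3   4/3    2/9  |   38/9 ]
  [ 0  31/3   4/3  -34/9  |   83/9 ]
  [ 0  -5/3  -2/3    8/9  |  -28/9 ]
  [ 0   -20     0      6  |    -10 ]
R2 -> 3/31·R2
  [ 1   1/3   4/3     2/9  |   38/9 ]
  [ 0     1  4/31  -34/93  |  83/93 ]
  [ 0  -5/3  -2/3     8/9  |  -28/9 ]
  [ 0   -20     0       6  |    -10 ]
R3 -> R3 + 5/3·R2
  [ 1  1/3     4/3     2/9  |     38/9 ]
  [ 0    1    4/31  -34/93  |    83/93 ]
  [ 0    0  -14/31   26/93  |  -151/93 ]
  [ 0  -20       0       6  |      -10 ]
R4 -> R4 + 20·R2
  [ 1  1/3     4/3      2/9  |     38/9 ]
  [ 0    1    4/31   -34/93  |    83/93 ]
  [ 0    0  -14/31    26/93  |  -151/93 ]
  [ 0    0   80/31  -122/93  |   730/93 ]
R3 -> -31/14·R3
  [ 1  1/3    4/3      2/9  |    38/9 ]
  [ 0    1   4/31   -34/93  |   83/93 ]
  [ 0    0      1   -13/21  |  151/42 ]
  [ 0    0  80/31  -122/93  |  730/93 ]
R4 -> R4 − 80/31·R3
  [ 1  1/3   4/3     2/9  |    38/9 ]
  [ 0    1  4/31  -34/93  |   83/93 ]
  [ 0    0     1  -13/21  |  151/42 ]
  [ 0    0     0     2/7  |   -10/7 ]
R4 -> 7/2·R4
  [ 1  1/3   4/3     2/9  |    38/9 ]
  [ 0    1  4/31  -34/93  |   83/93 ]
  [ 0    0     1  -13/21  |  151/42 ]
  [ 0    0     0       1  |      -5 ]
R3 -> R3 + 13/21·R4
  [ 1  1/3   4/3     2/9  |   38/9 ]
  [ 0    1  4/31  -34/93  |  83/93 ]
  [ 0    0     1       0  |    1/2 ]
  [ 0    0     0       1  |     -5 ]
R2 -> R2 + 34/93·R4
  [ 1  1/3   4/3  2/9  |    38/9 ]
  [ 0    1  4/31    0  |  -29/31 ]
  [ 0    0     1    0  |     1/2 ]
  [ 0    0     0    1  |      -5 ]
R1 -> R1 − 2/9·R4
  [ 1  1/3   4/3  0  |    16/3 ]
  [ 0    1  4/31  0  |  -29/31 ]
  [ 0    0     1  0  |     1/2 ]
  [ 0    0     0  1  |      -5 ]
R2 -> R2 − 4/31·R3
  [ 1  1/3  4/3  0  |  16/3 ]
  [ 0    1    0  0  |    -1 ]
  [ 0    0    1  0  |   1/2 ]
  [ 0    0    0  1  |    -5 ]
R1 -> R1 − 4/3·R3
  [ 1  1/3  0  0  |  14/3 ]
  [ 0    1  0  0  |    -1 ]
  [ 0    0  1  0  |   1/2 ]
  [ 0    0  0  1  |    -5 ]
R1 -> R1 − 1/3·R2
  [ 1  0  0  0  |    5 ]
  [ 0  1  0  0  |   -1 ]
  [ 0  0  1  0  |  1/2 ]
  [ 0  0  0  1  |   -5 ]
Reading off the last column: a = 5, b = -1, c = 1/2, d = -5.

(5, -1, 1/2, -5)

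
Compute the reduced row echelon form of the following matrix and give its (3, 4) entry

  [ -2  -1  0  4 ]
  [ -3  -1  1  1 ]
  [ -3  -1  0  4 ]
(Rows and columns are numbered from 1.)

-3

ρ1 ← -1/2·ρ1
  [  1  1/2  0  -2 ]
  [ -3   -1  1   1 ]
  [ -3   -1  0   4 ]
ρ2 ← ρ2 + 3·ρ1
  [  1  1/2  0  -2 ]
  [  0  1/2  1  -5 ]
  [ -3   -1  0   4 ]
ρ3 ← ρ3 + 3·ρ1
  [ 1  1/2  0  -2 ]
  [ 0  1/2  1  -5 ]
  [ 0  1/2  0  -2 ]
ρ2 ← 2·ρ2
  [ 1  1/2  0   -2 ]
  [ 0    1  2  -10 ]
  [ 0  1/2  0   -2 ]
ρ3 ← ρ3 − 1/2·ρ2
  [ 1  1/2   0   -2 ]
  [ 0    1   2  -10 ]
  [ 0    0  -1    3 ]
ρ3 ← -1·ρ3
  [ 1  1/2  0   -2 ]
  [ 0    1  2  -10 ]
  [ 0    0  1   -3 ]
ρ2 ← ρ2 − 2·ρ3
  [ 1  1/2  0  -2 ]
  [ 0    1  0  -4 ]
  [ 0    0  1  -3 ]
ρ1 ← ρ1 − 1/2·ρ2
  [ 1  0  0   0 ]
  [ 0  1  0  -4 ]
  [ 0  0  1  -3 ]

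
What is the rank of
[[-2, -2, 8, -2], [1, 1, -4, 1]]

ρ1 → -1/2·ρ1
  [ 1  1  -4  1 ]
  [ 1  1  -4  1 ]
ρ2 → ρ2 − ρ1
  [ 1  1  -4  1 ]
  [ 0  0   0  0 ]
The reduced form has 1 nonzero row.

rank = 1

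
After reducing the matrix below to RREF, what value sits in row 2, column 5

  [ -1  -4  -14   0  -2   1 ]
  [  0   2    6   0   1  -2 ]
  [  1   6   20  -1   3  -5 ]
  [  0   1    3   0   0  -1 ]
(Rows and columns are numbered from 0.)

2

Multiply R1 by -1.
Subtract R1 from R3.
Multiply R2 by 1/2.
Subtract 2 times R2 from R3.
Subtract R2 from R4.
Multiply R3 by -1.
Multiply R4 by -2.
Subtract 1/2 times R4 from R2.
Subtract 2 times R4 from R1.
Subtract 4 times R2 from R1.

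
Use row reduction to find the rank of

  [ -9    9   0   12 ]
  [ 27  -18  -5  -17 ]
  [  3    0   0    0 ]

R1 → -1/9·R1
  [  1   -1   0  -4/3 ]
  [ 27  -18  -5   -17 ]
  [  3    0   0     0 ]
R2 → R2 − 27·R1
  [ 1  -1   0  -4/3 ]
  [ 0   9  -5    19 ]
  [ 3   0   0     0 ]
R3 → R3 − 3·R1
  [ 1  -1   0  -4/3 ]
  [ 0   9  -5    19 ]
  [ 0   3   0     4 ]
R2 → 1/9·R2
  [ 1  -1     0  -4/3 ]
  [ 0   1  -5/9  19/9 ]
  [ 0   3     0     4 ]
R3 → R3 − 3·R2
  [ 1  -1     0  -4/3 ]
  [ 0   1  -5/9  19/9 ]
  [ 0   0   5/3  -7/3 ]
R3 → 3/5·R3
  [ 1  -1     0  -4/3 ]
  [ 0   1  -5/9  19/9 ]
  [ 0   0     1  -7/5 ]
R2 → R2 + 5/9·R3
  [ 1  -1  0  -4/3 ]
  [ 0   1  0   4/3 ]
  [ 0   0  1  -7/5 ]
R1 → R1 + R2
  [ 1  0  0     0 ]
  [ 0  1  0   4/3 ]
  [ 0  0  1  -7/5 ]
The reduced form has 3 nonzero rows.

rank = 3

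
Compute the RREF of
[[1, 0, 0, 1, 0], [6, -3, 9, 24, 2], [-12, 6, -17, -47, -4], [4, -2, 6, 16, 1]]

[[1, 0, 0, 1, 0], [0, 1, 0, -3, 0], [0, 0, 1, 1, 0], [0, 0, 0, 0, 1]]

ρ2 → ρ2 − 6·ρ1
  [   1   0    0    1   0 ]
  [   0  -3    9   18   2 ]
  [ -12   6  -17  -47  -4 ]
  [   4  -2    6   16   1 ]
ρ3 → ρ3 + 12·ρ1
  [ 1   0    0    1   0 ]
  [ 0  -3    9   18   2 ]
  [ 0   6  -17  -35  -4 ]
  [ 4  -2    6   16   1 ]
ρ4 → ρ4 − 4·ρ1
  [ 1   0    0    1   0 ]
  [ 0  -3    9   18   2 ]
  [ 0   6  -17  -35  -4 ]
  [ 0  -2    6   12   1 ]
ρ2 → -1/3·ρ2
  [ 1   0    0    1     0 ]
  [ 0   1   -3   -6  -2/3 ]
  [ 0   6  -17  -35    -4 ]
  [ 0  -2    6   12     1 ]
ρ3 → ρ3 − 6·ρ2
  [ 1   0   0   1     0 ]
  [ 0   1  -3  -6  -2/3 ]
  [ 0   0   1   1     0 ]
  [ 0  -2   6  12     1 ]
ρ4 → ρ4 + 2·ρ2
  [ 1  0   0   1     0 ]
  [ 0  1  -3  -6  -2/3 ]
  [ 0  0   1   1     0 ]
  [ 0  0   0   0  -1/3 ]
ρ4 → -3·ρ4
  [ 1  0   0   1     0 ]
  [ 0  1  -3  -6  -2/3 ]
  [ 0  0   1   1     0 ]
  [ 0  0   0   0     1 ]
ρ2 → ρ2 + 2/3·ρ4
  [ 1  0   0   1  0 ]
  [ 0  1  -3  -6  0 ]
  [ 0  0   1   1  0 ]
  [ 0  0   0   0  1 ]
ρ2 → ρ2 + 3·ρ3
  [ 1  0  0   1  0 ]
  [ 0  1  0  -3  0 ]
  [ 0  0  1   1  0 ]
  [ 0  0  0   0  1 ]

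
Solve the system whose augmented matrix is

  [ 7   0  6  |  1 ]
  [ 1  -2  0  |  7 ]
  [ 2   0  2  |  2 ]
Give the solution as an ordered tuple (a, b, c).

(-5, -6, 6)

Multiply R1 by 1/7.
  [ 1   0  6/7  |  1/7 ]
  [ 1  -2    0  |    7 ]
  [ 2   0    2  |    2 ]
Subtract R1 from R2.
  [ 1   0   6/7  |   1/7 ]
  [ 0  -2  -6/7  |  48/7 ]
  [ 2   0     2  |     2 ]
Subtract 2 times R1 from R3.
  [ 1   0   6/7  |   1/7 ]
  [ 0  -2  -6/7  |  48/7 ]
  [ 0   0   2/7  |  12/7 ]
Multiply R2 by -1/2.
  [ 1  0  6/7  |    1/7 ]
  [ 0  1  3/7  |  -24/7 ]
  [ 0  0  2/7  |   12/7 ]
Multiply R3 by 7/2.
  [ 1  0  6/7  |    1/7 ]
  [ 0  1  3/7  |  -24/7 ]
  [ 0  0    1  |      6 ]
Subtract 3/7 times R3 from R2.
  [ 1  0  6/7  |  1/7 ]
  [ 0  1    0  |   -6 ]
  [ 0  0    1  |    6 ]
Subtract 6/7 times R3 from R1.
  [ 1  0  0  |  -5 ]
  [ 0  1  0  |  -6 ]
  [ 0  0  1  |   6 ]
Reading off the last column: a = -5, b = -6, c = 6.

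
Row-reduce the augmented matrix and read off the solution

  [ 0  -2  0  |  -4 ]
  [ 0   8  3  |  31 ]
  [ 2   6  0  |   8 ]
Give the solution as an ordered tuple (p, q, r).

R1 <=> R3
  [ 2   6  0  |   8 ]
  [ 0   8  3  |  31 ]
  [ 0  -2  0  |  -4 ]
R1 -> 1/2·R1
  [ 1   3  0  |   4 ]
  [ 0   8  3  |  31 ]
  [ 0  -2  0  |  -4 ]
R2 -> 1/8·R2
  [ 1   3    0  |     4 ]
  [ 0   1  3/8  |  31/8 ]
  [ 0  -2    0  |    -4 ]
R3 -> R3 + 2·R2
  [ 1  3    0  |     4 ]
  [ 0  1  3/8  |  31/8 ]
  [ 0  0  3/4  |  15/4 ]
R3 -> 4/3·R3
  [ 1  3    0  |     4 ]
  [ 0  1  3/8  |  31/8 ]
  [ 0  0    1  |     5 ]
R2 -> R2 − 3/8·R3
  [ 1  3  0  |  4 ]
  [ 0  1  0  |  2 ]
  [ 0  0  1  |  5 ]
R1 -> R1 − 3·R2
  [ 1  0  0  |  -2 ]
  [ 0  1  0  |   2 ]
  [ 0  0  1  |   5 ]
Reading off the last column: p = -2, q = 2, r = 5.

(-2, 2, 5)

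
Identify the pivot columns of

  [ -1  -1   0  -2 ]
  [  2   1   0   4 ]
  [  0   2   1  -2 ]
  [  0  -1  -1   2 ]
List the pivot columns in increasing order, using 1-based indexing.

1, 2, 3

ρ1 → -1·ρ1
  [ 1   1   0   2 ]
  [ 2   1   0   4 ]
  [ 0   2   1  -2 ]
  [ 0  -1  -1   2 ]
ρ2 → ρ2 − 2·ρ1
  [ 1   1   0   2 ]
  [ 0  -1   0   0 ]
  [ 0   2   1  -2 ]
  [ 0  -1  -1   2 ]
ρ2 → -1·ρ2
  [ 1   1   0   2 ]
  [ 0   1   0   0 ]
  [ 0   2   1  -2 ]
  [ 0  -1  -1   2 ]
ρ3 → ρ3 − 2·ρ2
  [ 1   1   0   2 ]
  [ 0   1   0   0 ]
  [ 0   0   1  -2 ]
  [ 0  -1  -1   2 ]
ρ4 → ρ4 + ρ2
  [ 1  1   0   2 ]
  [ 0  1   0   0 ]
  [ 0  0   1  -2 ]
  [ 0  0  -1   2 ]
ρ4 → ρ4 + ρ3
  [ 1  1  0   2 ]
  [ 0  1  0   0 ]
  [ 0  0  1  -2 ]
  [ 0  0  0   0 ]
ρ1 → ρ1 − ρ2
  [ 1  0  0   2 ]
  [ 0  1  0   0 ]
  [ 0  0  1  -2 ]
  [ 0  0  0   0 ]
Pivot columns are the columns containing a leading 1.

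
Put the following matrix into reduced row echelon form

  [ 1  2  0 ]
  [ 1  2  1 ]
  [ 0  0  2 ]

R2 ← R2 − R1
  [ 1  2  0 ]
  [ 0  0  1 ]
  [ 0  0  2 ]
R3 ← R3 − 2·R2
  [ 1  2  0 ]
  [ 0  0  1 ]
  [ 0  0  0 ]

[[1, 2, 0], [0, 0, 1], [0, 0, 0]]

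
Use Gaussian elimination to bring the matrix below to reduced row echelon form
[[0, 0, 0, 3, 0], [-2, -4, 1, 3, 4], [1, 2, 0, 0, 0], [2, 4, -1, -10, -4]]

[[1, 2, 0, 0, 0], [0, 0, 1, 0, 4], [0, 0, 0, 1, 0], [0, 0, 0, 0, 0]]

R1 <-> R2
  [ -2  -4   1    3   4 ]
  [  0   0   0    3   0 ]
  [  1   2   0    0   0 ]
  [  2   4  -1  -10  -4 ]
R1 → -1/2·R1
  [ 1  2  -1/2  -3/2  -2 ]
  [ 0  0     0     3   0 ]
  [ 1  2     0     0   0 ]
  [ 2  4    -1   -10  -4 ]
R3 → R3 − R1
  [ 1  2  -1/2  -3/2  -2 ]
  [ 0  0     0     3   0 ]
  [ 0  0   1/2   3/2   2 ]
  [ 2  4    -1   -10  -4 ]
R4 → R4 − 2·R1
  [ 1  2  -1/2  -3/2  -2 ]
  [ 0  0     0     3   0 ]
  [ 0  0   1/2   3/2   2 ]
  [ 0  0     0    -7   0 ]
R2 <-> R3
  [ 1  2  -1/2  -3/2  -2 ]
  [ 0  0   1/2   3/2   2 ]
  [ 0  0     0     3   0 ]
  [ 0  0     0    -7   0 ]
R2 → 2·R2
  [ 1  2  -1/2  -3/2  -2 ]
  [ 0  0     1     3   4 ]
  [ 0  0     0     3   0 ]
  [ 0  0     0    -7   0 ]
R3 → 1/3·R3
  [ 1  2  -1/2  -3/2  -2 ]
  [ 0  0     1     3   4 ]
  [ 0  0     0     1   0 ]
  [ 0  0     0    -7   0 ]
R4 → R4 + 7·R3
  [ 1  2  -1/2  -3/2  -2 ]
  [ 0  0     1     3   4 ]
  [ 0  0     0     1   0 ]
  [ 0  0     0     0   0 ]
R2 → R2 − 3·R3
  [ 1  2  -1/2  -3/2  -2 ]
  [ 0  0     1     0   4 ]
  [ 0  0     0     1   0 ]
  [ 0  0     0     0   0 ]
R1 → R1 + 3/2·R3
  [ 1  2  -1/2  0  -2 ]
  [ 0  0     1  0   4 ]
  [ 0  0     0  1   0 ]
  [ 0  0     0  0   0 ]
R1 → R1 + 1/2·R2
  [ 1  2  0  0  0 ]
  [ 0  0  1  0  4 ]
  [ 0  0  0  1  0 ]
  [ 0  0  0  0  0 ]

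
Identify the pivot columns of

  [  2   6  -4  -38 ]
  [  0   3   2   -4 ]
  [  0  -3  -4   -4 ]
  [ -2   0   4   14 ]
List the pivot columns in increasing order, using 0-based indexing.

0, 1, 2

Multiply ρ1 by 1/2.
  [  1   3  -2  -19 ]
  [  0   3   2   -4 ]
  [  0  -3  -4   -4 ]
  [ -2   0   4   14 ]
Add 2 times ρ1 to ρ4.
  [ 1   3  -2  -19 ]
  [ 0   3   2   -4 ]
  [ 0  -3  -4   -4 ]
  [ 0   6   0  -24 ]
Multiply ρ2 by 1/3.
  [ 1   3   -2   -19 ]
  [ 0   1  2/3  -4/3 ]
  [ 0  -3   -4    -4 ]
  [ 0   6    0   -24 ]
Add 3 times ρ2 to ρ3.
  [ 1  3   -2   -19 ]
  [ 0  1  2/3  -4/3 ]
  [ 0  0   -2    -8 ]
  [ 0  6    0   -24 ]
Subtract 6 times ρ2 from ρ4.
  [ 1  3   -2   -19 ]
  [ 0  1  2/3  -4/3 ]
  [ 0  0   -2    -8 ]
  [ 0  0   -4   -16 ]
Multiply ρ3 by -1/2.
  [ 1  3   -2   -19 ]
  [ 0  1  2/3  -4/3 ]
  [ 0  0    1     4 ]
  [ 0  0   -4   -16 ]
Add 4 times ρ3 to ρ4.
  [ 1  3   -2   -19 ]
  [ 0  1  2/3  -4/3 ]
  [ 0  0    1     4 ]
  [ 0  0    0     0 ]
Subtract 2/3 times ρ3 from ρ2.
  [ 1  3  -2  -19 ]
  [ 0  1   0   -4 ]
  [ 0  0   1    4 ]
  [ 0  0   0    0 ]
Add 2 times ρ3 to ρ1.
  [ 1  3  0  -11 ]
  [ 0  1  0   -4 ]
  [ 0  0  1    4 ]
  [ 0  0  0    0 ]
Subtract 3 times ρ2 from ρ1.
  [ 1  0  0   1 ]
  [ 0  1  0  -4 ]
  [ 0  0  1   4 ]
  [ 0  0  0   0 ]
Pivot columns are the columns containing a leading 1.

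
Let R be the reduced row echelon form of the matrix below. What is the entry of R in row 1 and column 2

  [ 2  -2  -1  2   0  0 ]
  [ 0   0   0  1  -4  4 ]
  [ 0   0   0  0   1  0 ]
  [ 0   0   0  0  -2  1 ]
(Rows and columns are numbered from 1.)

-1

Multiply R1 by 1/2.
  [ 1  -1  -1/2  1   0  0 ]
  [ 0   0     0  1  -4  4 ]
  [ 0   0     0  0   1  0 ]
  [ 0   0     0  0  -2  1 ]
Add 2 times R3 to R4.
  [ 1  -1  -1/2  1   0  0 ]
  [ 0   0     0  1  -4  4 ]
  [ 0   0     0  0   1  0 ]
  [ 0   0     0  0   0  1 ]
Subtract 4 times R4 from R2.
  [ 1  -1  -1/2  1   0  0 ]
  [ 0   0     0  1  -4  0 ]
  [ 0   0     0  0   1  0 ]
  [ 0   0     0  0   0  1 ]
Add 4 times R3 to R2.
  [ 1  -1  -1/2  1  0  0 ]
  [ 0   0     0  1  0  0 ]
  [ 0   0     0  0  1  0 ]
  [ 0   0     0  0  0  1 ]
Subtract R2 from R1.
  [ 1  -1  -1/2  0  0  0 ]
  [ 0   0     0  1  0  0 ]
  [ 0   0     0  0  1  0 ]
  [ 0   0     0  0  0  1 ]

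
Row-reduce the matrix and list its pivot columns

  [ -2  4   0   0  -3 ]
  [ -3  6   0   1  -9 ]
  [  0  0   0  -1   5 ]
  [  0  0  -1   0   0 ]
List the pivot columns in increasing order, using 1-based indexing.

1, 3, 4, 5

ρ1 := -1/2·ρ1
  [  1  -2   0   0  3/2 ]
  [ -3   6   0   1   -9 ]
  [  0   0   0  -1    5 ]
  [  0   0  -1   0    0 ]
ρ2 := ρ2 + 3·ρ1
  [ 1  -2   0   0   3/2 ]
  [ 0   0   0   1  -9/2 ]
  [ 0   0   0  -1     5 ]
  [ 0   0  -1   0     0 ]
ρ2 <=> ρ4
  [ 1  -2   0   0   3/2 ]
  [ 0   0  -1   0     0 ]
  [ 0   0   0  -1     5 ]
  [ 0   0   0   1  -9/2 ]
ρ2 := -1·ρ2
  [ 1  -2  0   0   3/2 ]
  [ 0   0  1   0     0 ]
  [ 0   0  0  -1     5 ]
  [ 0   0  0   1  -9/2 ]
ρ3 := -1·ρ3
  [ 1  -2  0  0   3/2 ]
  [ 0   0  1  0     0 ]
  [ 0   0  0  1    -5 ]
  [ 0   0  0  1  -9/2 ]
ρ4 := ρ4 − ρ3
  [ 1  -2  0  0  3/2 ]
  [ 0   0  1  0    0 ]
  [ 0   0  0  1   -5 ]
  [ 0   0  0  0  1/2 ]
ρ4 := 2·ρ4
  [ 1  -2  0  0  3/2 ]
  [ 0   0  1  0    0 ]
  [ 0   0  0  1   -5 ]
  [ 0   0  0  0    1 ]
ρ3 := ρ3 + 5·ρ4
  [ 1  -2  0  0  3/2 ]
  [ 0   0  1  0    0 ]
  [ 0   0  0  1    0 ]
  [ 0   0  0  0    1 ]
ρ1 := ρ1 − 3/2·ρ4
  [ 1  -2  0  0  0 ]
  [ 0   0  1  0  0 ]
  [ 0   0  0  1  0 ]
  [ 0   0  0  0  1 ]
Pivot columns are the columns containing a leading 1.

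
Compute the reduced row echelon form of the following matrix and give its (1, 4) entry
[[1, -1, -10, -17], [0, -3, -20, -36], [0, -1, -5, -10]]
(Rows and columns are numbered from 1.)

-1

Multiply r2 by -1/3.
  [ 1  -1   -10  -17 ]
  [ 0   1  20/3   12 ]
  [ 0  -1    -5  -10 ]
Add r2 to r3.
  [ 1  -1   -10  -17 ]
  [ 0   1  20/3   12 ]
  [ 0   0   5/3    2 ]
Multiply r3 by 3/5.
  [ 1  -1   -10  -17 ]
  [ 0   1  20/3   12 ]
  [ 0   0     1  6/5 ]
Subtract 20/3 times r3 from r2.
  [ 1  -1  -10  -17 ]
  [ 0   1    0    4 ]
  [ 0   0    1  6/5 ]
Add 10 times r3 to r1.
  [ 1  -1  0   -5 ]
  [ 0   1  0    4 ]
  [ 0   0  1  6/5 ]
Add r2 to r1.
  [ 1  0  0   -1 ]
  [ 0  1  0    4 ]
  [ 0  0  1  6/5 ]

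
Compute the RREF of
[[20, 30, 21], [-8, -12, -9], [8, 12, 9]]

[[1, 3/2, 0], [0, 0, 1], [0, 0, 0]]

ρ1 ← 1/20·ρ1
  [  1  3/2  21/20 ]
  [ -8  -12     -9 ]
  [  8   12      9 ]
ρ2 ← ρ2 + 8·ρ1
  [ 1  3/2  21/20 ]
  [ 0    0   -3/5 ]
  [ 8   12      9 ]
ρ3 ← ρ3 − 8·ρ1
  [ 1  3/2  21/20 ]
  [ 0    0   -3/5 ]
  [ 0    0    3/5 ]
ρ2 ← -5/3·ρ2
  [ 1  3/2  21/20 ]
  [ 0    0      1 ]
  [ 0    0    3/5 ]
ρ3 ← ρ3 − 3/5·ρ2
  [ 1  3/2  21/20 ]
  [ 0    0      1 ]
  [ 0    0      0 ]
ρ1 ← ρ1 − 21/20·ρ2
  [ 1  3/2  0 ]
  [ 0    0  1 ]
  [ 0    0  0 ]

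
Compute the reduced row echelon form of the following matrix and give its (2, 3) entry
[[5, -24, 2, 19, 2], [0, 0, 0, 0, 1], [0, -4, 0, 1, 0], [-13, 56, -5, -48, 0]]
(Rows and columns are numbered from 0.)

Multiply R1 by 1/5.
  [   1  -24/5  2/5  19/5  2/5 ]
  [   0      0    0     0    1 ]
  [   0     -4    0     1    0 ]
  [ -13     56   -5   -48    0 ]
Add 13 times R1 to R4.
  [ 1  -24/5  2/5  19/5   2/5 ]
  [ 0      0    0     0     1 ]
  [ 0     -4    0     1     0 ]
  [ 0  -32/5  1/5   7/5  26/5 ]
Swap R2 and R3.
  [ 1  -24/5  2/5  19/5   2/5 ]
  [ 0     -4    0     1     0 ]
  [ 0      0    0     0     1 ]
  [ 0  -32/5  1/5   7/5  26/5 ]
Multiply R2 by -1/4.
  [ 1  -24/5  2/5  19/5   2/5 ]
  [ 0      1    0  -1/4     0 ]
  [ 0      0    0     0     1 ]
  [ 0  -32/5  1/5   7/5  26/5 ]
Add 32/5 times R2 to R4.
  [ 1  -24/5  2/5  19/5   2/5 ]
  [ 0      1    0  -1/4     0 ]
  [ 0      0    0     0     1 ]
  [ 0      0  1/5  -1/5  26/5 ]
Swap R3 and R4.
  [ 1  -24/5  2/5  19/5   2/5 ]
  [ 0      1    0  -1/4     0 ]
  [ 0      0  1/5  -1/5  26/5 ]
  [ 0      0    0     0     1 ]
Multiply R3 by 5.
  [ 1  -24/5  2/5  19/5  2/5 ]
  [ 0      1    0  -1/4    0 ]
  [ 0      0    1    -1   26 ]
  [ 0      0    0     0    1 ]
Subtract 26 times R4 from R3.
  [ 1  -24/5  2/5  19/5  2/5 ]
  [ 0      1    0  -1/4    0 ]
  [ 0      0    1    -1    0 ]
  [ 0      0    0     0    1 ]
Subtract 2/5 times R4 from R1.
  [ 1  -24/5  2/5  19/5  0 ]
  [ 0      1    0  -1/4  0 ]
  [ 0      0    1    -1  0 ]
  [ 0      0    0     0  1 ]
Subtract 2/5 times R3 from R1.
  [ 1  -24/5  0  21/5  0 ]
  [ 0      1  0  -1/4  0 ]
  [ 0      0  1    -1  0 ]
  [ 0      0  0     0  1 ]
Add 24/5 times R2 to R1.
  [ 1  0  0     3  0 ]
  [ 0  1  0  -1/4  0 ]
  [ 0  0  1    -1  0 ]
  [ 0  0  0     0  1 ]

-1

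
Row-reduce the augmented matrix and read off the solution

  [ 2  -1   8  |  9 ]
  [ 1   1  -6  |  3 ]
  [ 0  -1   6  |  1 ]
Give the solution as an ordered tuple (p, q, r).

(4, -1, 0)

r1 := 1/2·r1
  [ 1  -1/2   4  |  9/2 ]
  [ 1     1  -6  |    3 ]
  [ 0    -1   6  |    1 ]
r2 := r2 − r1
  [ 1  -1/2    4  |   9/2 ]
  [ 0   3/2  -10  |  -3/2 ]
  [ 0    -1    6  |     1 ]
r2 := 2/3·r2
  [ 1  -1/2      4  |  9/2 ]
  [ 0     1  -20/3  |   -1 ]
  [ 0    -1      6  |    1 ]
r3 := r3 + r2
  [ 1  -1/2      4  |  9/2 ]
  [ 0     1  -20/3  |   -1 ]
  [ 0     0   -2/3  |    0 ]
r3 := -3/2·r3
  [ 1  -1/2      4  |  9/2 ]
  [ 0     1  -20/3  |   -1 ]
  [ 0     0      1  |    0 ]
r2 := r2 + 20/3·r3
  [ 1  -1/2  4  |  9/2 ]
  [ 0     1  0  |   -1 ]
  [ 0     0  1  |    0 ]
r1 := r1 − 4·r3
  [ 1  -1/2  0  |  9/2 ]
  [ 0     1  0  |   -1 ]
  [ 0     0  1  |    0 ]
r1 := r1 + 1/2·r2
  [ 1  0  0  |   4 ]
  [ 0  1  0  |  -1 ]
  [ 0  0  1  |   0 ]
Reading off the last column: p = 4, q = -1, r = 0.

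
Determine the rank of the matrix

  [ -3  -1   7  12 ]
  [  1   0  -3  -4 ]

rank = 2

Multiply R1 by -1/3.
Subtract R1 from R2.
Multiply R2 by -3.
Subtract 1/3 times R2 from R1.
The reduced form has 2 nonzero rows.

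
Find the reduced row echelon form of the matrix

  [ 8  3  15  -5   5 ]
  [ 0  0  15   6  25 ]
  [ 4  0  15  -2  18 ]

[[1, 0, 0, -2, -7/4], [0, 1, 0, 5/3, -2], [0, 0, 1, 2/5, 5/3]]

R1 ← 1/8·R1
  [ 1  3/8  15/8  -5/8  5/8 ]
  [ 0    0    15     6   25 ]
  [ 4    0    15    -2   18 ]
R3 ← R3 − 4·R1
  [ 1   3/8  15/8  -5/8   5/8 ]
  [ 0     0    15     6    25 ]
  [ 0  -3/2  15/2   1/2  31/2 ]
R2 <-> R3
  [ 1   3/8  15/8  -5/8   5/8 ]
  [ 0  -3/2  15/2   1/2  31/2 ]
  [ 0     0    15     6    25 ]
R2 ← -2/3·R2
  [ 1  3/8  15/8  -5/8    5/8 ]
  [ 0    1    -5  -1/3  -31/3 ]
  [ 0    0    15     6     25 ]
R3 ← 1/15·R3
  [ 1  3/8  15/8  -5/8    5/8 ]
  [ 0    1    -5  -1/3  -31/3 ]
  [ 0    0     1   2/5    5/3 ]
R2 ← R2 + 5·R3
  [ 1  3/8  15/8  -5/8  5/8 ]
  [ 0    1     0   5/3   -2 ]
  [ 0    0     1   2/5  5/3 ]
R1 ← R1 − 15/8·R3
  [ 1  3/8  0  -11/8  -5/2 ]
  [ 0    1  0    5/3    -2 ]
  [ 0    0  1    2/5   5/3 ]
R1 ← R1 − 3/8·R2
  [ 1  0  0   -2  -7/4 ]
  [ 0  1  0  5/3    -2 ]
  [ 0  0  1  2/5   5/3 ]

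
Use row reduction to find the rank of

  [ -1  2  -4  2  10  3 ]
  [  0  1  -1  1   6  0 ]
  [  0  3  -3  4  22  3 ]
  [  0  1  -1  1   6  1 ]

rank = 4

Multiply ρ1 by -1.
  [ 1  -2   4  -2  -10  -3 ]
  [ 0   1  -1   1    6   0 ]
  [ 0   3  -3   4   22   3 ]
  [ 0   1  -1   1    6   1 ]
Subtract 3 times ρ2 from ρ3.
  [ 1  -2   4  -2  -10  -3 ]
  [ 0   1  -1   1    6   0 ]
  [ 0   0   0   1    4   3 ]
  [ 0   1  -1   1    6   1 ]
Subtract ρ2 from ρ4.
  [ 1  -2   4  -2  -10  -3 ]
  [ 0   1  -1   1    6   0 ]
  [ 0   0   0   1    4   3 ]
  [ 0   0   0   0    0   1 ]
Subtract 3 times ρ4 from ρ3.
  [ 1  -2   4  -2  -10  -3 ]
  [ 0   1  -1   1    6   0 ]
  [ 0   0   0   1    4   0 ]
  [ 0   0   0   0    0   1 ]
Add 3 times ρ4 to ρ1.
  [ 1  -2   4  -2  -10  0 ]
  [ 0   1  -1   1    6  0 ]
  [ 0   0   0   1    4  0 ]
  [ 0   0   0   0    0  1 ]
Subtract ρ3 from ρ2.
  [ 1  -2   4  -2  -10  0 ]
  [ 0   1  -1   0    2  0 ]
  [ 0   0   0   1    4  0 ]
  [ 0   0   0   0    0  1 ]
Add 2 times ρ3 to ρ1.
  [ 1  -2   4  0  -2  0 ]
  [ 0   1  -1  0   2  0 ]
  [ 0   0   0  1   4  0 ]
  [ 0   0   0  0   0  1 ]
Add 2 times ρ2 to ρ1.
  [ 1  0   2  0  2  0 ]
  [ 0  1  -1  0  2  0 ]
  [ 0  0   0  1  4  0 ]
  [ 0  0   0  0  0  1 ]
The reduced form has 4 nonzero rows.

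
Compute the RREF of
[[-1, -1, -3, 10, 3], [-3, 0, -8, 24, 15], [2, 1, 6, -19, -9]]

[[1, 0, 0, 0, 3], [0, 1, 0, -1, 3], [0, 0, 1, -3, -3]]

R1 -> -1·R1
R2 -> R2 + 3·R1
R3 -> R3 − 2·R1
R2 -> 1/3·R2
R3 -> R3 + R2
R3 -> 3·R3
R2 -> R2 − 1/3·R3
R1 -> R1 − 3·R3
R1 -> R1 − R2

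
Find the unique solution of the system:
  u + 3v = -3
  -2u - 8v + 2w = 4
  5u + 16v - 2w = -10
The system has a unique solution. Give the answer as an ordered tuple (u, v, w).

(6, -3, -4)

Form the augmented matrix and row-reduce:
  [  1   3   0  |   -3 ]
  [ -2  -8   2  |    4 ]
  [  5  16  -2  |  -10 ]
R2 ← R2 + 2·R1
  [ 1   3   0  |   -3 ]
  [ 0  -2   2  |   -2 ]
  [ 5  16  -2  |  -10 ]
R3 ← R3 − 5·R1
  [ 1   3   0  |  -3 ]
  [ 0  -2   2  |  -2 ]
  [ 0   1  -2  |   5 ]
R2 ← -1/2·R2
  [ 1  3   0  |  -3 ]
  [ 0  1  -1  |   1 ]
  [ 0  1  -2  |   5 ]
R3 ← R3 − R2
  [ 1  3   0  |  -3 ]
  [ 0  1  -1  |   1 ]
  [ 0  0  -1  |   4 ]
R3 ← -1·R3
  [ 1  3   0  |  -3 ]
  [ 0  1  -1  |   1 ]
  [ 0  0   1  |  -4 ]
R2 ← R2 + R3
  [ 1  3  0  |  -3 ]
  [ 0  1  0  |  -3 ]
  [ 0  0  1  |  -4 ]
R1 ← R1 − 3·R2
  [ 1  0  0  |   6 ]
  [ 0  1  0  |  -3 ]
  [ 0  0  1  |  -4 ]
Reading off the last column: u = 6, v = -3, w = -4.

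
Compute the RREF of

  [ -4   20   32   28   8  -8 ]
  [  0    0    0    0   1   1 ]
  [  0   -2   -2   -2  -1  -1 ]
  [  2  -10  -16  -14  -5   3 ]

[[1, 0, -3, -2, 0, 4], [0, 1, 1, 1, 0, 0], [0, 0, 0, 0, 1, 1], [0, 0, 0, 0, 0, 0]]

R1 → -1/4·R1
  [ 1   -5   -8   -7  -2   2 ]
  [ 0    0    0    0   1   1 ]
  [ 0   -2   -2   -2  -1  -1 ]
  [ 2  -10  -16  -14  -5   3 ]
R4 → R4 − 2·R1
  [ 1  -5  -8  -7  -2   2 ]
  [ 0   0   0   0   1   1 ]
  [ 0  -2  -2  -2  -1  -1 ]
  [ 0   0   0   0  -1  -1 ]
R2 ↔ R3
  [ 1  -5  -8  -7  -2   2 ]
  [ 0  -2  -2  -2  -1  -1 ]
  [ 0   0   0   0   1   1 ]
  [ 0   0   0   0  -1  -1 ]
R2 → -1/2·R2
  [ 1  -5  -8  -7   -2    2 ]
  [ 0   1   1   1  1/2  1/2 ]
  [ 0   0   0   0    1    1 ]
  [ 0   0   0   0   -1   -1 ]
R4 → R4 + R3
  [ 1  -5  -8  -7   -2    2 ]
  [ 0   1   1   1  1/2  1/2 ]
  [ 0   0   0   0    1    1 ]
  [ 0   0   0   0    0    0 ]
R2 → R2 − 1/2·R3
  [ 1  -5  -8  -7  -2  2 ]
  [ 0   1   1   1   0  0 ]
  [ 0   0   0   0   1  1 ]
  [ 0   0   0   0   0  0 ]
R1 → R1 + 2·R3
  [ 1  -5  -8  -7  0  4 ]
  [ 0   1   1   1  0  0 ]
  [ 0   0   0   0  1  1 ]
  [ 0   0   0   0  0  0 ]
R1 → R1 + 5·R2
  [ 1  0  -3  -2  0  4 ]
  [ 0  1   1   1  0  0 ]
  [ 0  0   0   0  1  1 ]
  [ 0  0   0   0  0  0 ]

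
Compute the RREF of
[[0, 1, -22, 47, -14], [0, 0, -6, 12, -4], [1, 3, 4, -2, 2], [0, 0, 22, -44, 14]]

[[1, 0, 0, -3, 0], [0, 1, 0, 3, 0], [0, 0, 1, -2, 0], [0, 0, 0, 0, 1]]

r1 <-> r3
  [ 1  3    4   -2    2 ]
  [ 0  0   -6   12   -4 ]
  [ 0  1  -22   47  -14 ]
  [ 0  0   22  -44   14 ]
r2 <-> r3
  [ 1  3    4   -2    2 ]
  [ 0  1  -22   47  -14 ]
  [ 0  0   -6   12   -4 ]
  [ 0  0   22  -44   14 ]
r3 ← -1/6·r3
  [ 1  3    4   -2    2 ]
  [ 0  1  -22   47  -14 ]
  [ 0  0    1   -2  2/3 ]
  [ 0  0   22  -44   14 ]
r4 ← r4 − 22·r3
  [ 1  3    4  -2     2 ]
  [ 0  1  -22  47   -14 ]
  [ 0  0    1  -2   2/3 ]
  [ 0  0    0   0  -2/3 ]
r4 ← -3/2·r4
  [ 1  3    4  -2    2 ]
  [ 0  1  -22  47  -14 ]
  [ 0  0    1  -2  2/3 ]
  [ 0  0    0   0    1 ]
r3 ← r3 − 2/3·r4
  [ 1  3    4  -2    2 ]
  [ 0  1  -22  47  -14 ]
  [ 0  0    1  -2    0 ]
  [ 0  0    0   0    1 ]
r2 ← r2 + 14·r4
  [ 1  3    4  -2  2 ]
  [ 0  1  -22  47  0 ]
  [ 0  0    1  -2  0 ]
  [ 0  0    0   0  1 ]
r1 ← r1 − 2·r4
  [ 1  3    4  -2  0 ]
  [ 0  1  -22  47  0 ]
  [ 0  0    1  -2  0 ]
  [ 0  0    0   0  1 ]
r2 ← r2 + 22·r3
  [ 1  3  4  -2  0 ]
  [ 0  1  0   3  0 ]
  [ 0  0  1  -2  0 ]
  [ 0  0  0   0  1 ]
r1 ← r1 − 4·r3
  [ 1  3  0   6  0 ]
  [ 0  1  0   3  0 ]
  [ 0  0  1  -2  0 ]
  [ 0  0  0   0  1 ]
r1 ← r1 − 3·r2
  [ 1  0  0  -3  0 ]
  [ 0  1  0   3  0 ]
  [ 0  0  1  -2  0 ]
  [ 0  0  0   0  1 ]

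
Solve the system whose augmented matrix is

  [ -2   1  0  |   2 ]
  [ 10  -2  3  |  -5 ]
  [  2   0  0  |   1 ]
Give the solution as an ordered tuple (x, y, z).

ρ1 → -1/2·ρ1
  [  1  -1/2  0  |  -1 ]
  [ 10    -2  3  |  -5 ]
  [  2     0  0  |   1 ]
ρ2 → ρ2 − 10·ρ1
  [ 1  -1/2  0  |  -1 ]
  [ 0     3  3  |   5 ]
  [ 2     0  0  |   1 ]
ρ3 → ρ3 − 2·ρ1
  [ 1  -1/2  0  |  -1 ]
  [ 0     3  3  |   5 ]
  [ 0     1  0  |   3 ]
ρ2 → 1/3·ρ2
  [ 1  -1/2  0  |   -1 ]
  [ 0     1  1  |  5/3 ]
  [ 0     1  0  |    3 ]
ρ3 → ρ3 − ρ2
  [ 1  -1/2   0  |   -1 ]
  [ 0     1   1  |  5/3 ]
  [ 0     0  -1  |  4/3 ]
ρ3 → -1·ρ3
  [ 1  -1/2  0  |    -1 ]
  [ 0     1  1  |   5/3 ]
  [ 0     0  1  |  -4/3 ]
ρ2 → ρ2 − ρ3
  [ 1  -1/2  0  |    -1 ]
  [ 0     1  0  |     3 ]
  [ 0     0  1  |  -4/3 ]
ρ1 → ρ1 + 1/2·ρ2
  [ 1  0  0  |   1/2 ]
  [ 0  1  0  |     3 ]
  [ 0  0  1  |  -4/3 ]
Reading off the last column: x = 1/2, y = 3, z = -4/3.

(1/2, 3, -4/3)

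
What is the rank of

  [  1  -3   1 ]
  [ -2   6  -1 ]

rank = 2

Add 2 times r1 to r2.
  [ 1  -3  1 ]
  [ 0   0  1 ]
Subtract r2 from r1.
  [ 1  -3  0 ]
  [ 0   0  1 ]
The reduced form has 2 nonzero rows.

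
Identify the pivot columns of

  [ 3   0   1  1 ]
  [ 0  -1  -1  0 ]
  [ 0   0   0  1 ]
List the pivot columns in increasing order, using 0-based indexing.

Multiply ρ1 by 1/3.
  [ 1   0  1/3  1/3 ]
  [ 0  -1   -1    0 ]
  [ 0   0    0    1 ]
Multiply ρ2 by -1.
  [ 1  0  1/3  1/3 ]
  [ 0  1    1    0 ]
  [ 0  0    0    1 ]
Subtract 1/3 times ρ3 from ρ1.
  [ 1  0  1/3  0 ]
  [ 0  1    1  0 ]
  [ 0  0    0  1 ]
Pivot columns are the columns containing a leading 1.

0, 1, 3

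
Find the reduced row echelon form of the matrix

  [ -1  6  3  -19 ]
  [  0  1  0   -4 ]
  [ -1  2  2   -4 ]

[[1, 0, 0, -2], [0, 1, 0, -4], [0, 0, 1, 1]]

R1 -> -1·R1
  [  1  -6  -3  19 ]
  [  0   1   0  -4 ]
  [ -1   2   2  -4 ]
R3 -> R3 + R1
  [ 1  -6  -3  19 ]
  [ 0   1   0  -4 ]
  [ 0  -4  -1  15 ]
R3 -> R3 + 4·R2
  [ 1  -6  -3  19 ]
  [ 0   1   0  -4 ]
  [ 0   0  -1  -1 ]
R3 -> -1·R3
  [ 1  -6  -3  19 ]
  [ 0   1   0  -4 ]
  [ 0   0   1   1 ]
R1 -> R1 + 3·R3
  [ 1  -6  0  22 ]
  [ 0   1  0  -4 ]
  [ 0   0  1   1 ]
R1 -> R1 + 6·R2
  [ 1  0  0  -2 ]
  [ 0  1  0  -4 ]
  [ 0  0  1   1 ]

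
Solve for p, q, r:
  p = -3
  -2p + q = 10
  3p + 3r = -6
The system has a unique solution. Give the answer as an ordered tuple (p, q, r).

Form the augmented matrix and row-reduce:
  [  1  0  0  |  -3 ]
  [ -2  1  0  |  10 ]
  [  3  0  3  |  -6 ]
r2 → r2 + 2·r1
  [ 1  0  0  |  -3 ]
  [ 0  1  0  |   4 ]
  [ 3  0  3  |  -6 ]
r3 → r3 − 3·r1
  [ 1  0  0  |  -3 ]
  [ 0  1  0  |   4 ]
  [ 0  0  3  |   3 ]
r3 → 1/3·r3
  [ 1  0  0  |  -3 ]
  [ 0  1  0  |   4 ]
  [ 0  0  1  |   1 ]
Reading off the last column: p = -3, q = 4, r = 1.

(-3, 4, 1)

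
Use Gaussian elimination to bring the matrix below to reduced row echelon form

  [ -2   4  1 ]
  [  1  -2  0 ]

Multiply r1 by -1/2.
  [ 1  -2  -1/2 ]
  [ 1  -2     0 ]
Subtract r1 from r2.
  [ 1  -2  -1/2 ]
  [ 0   0   1/2 ]
Multiply r2 by 2.
  [ 1  -2  -1/2 ]
  [ 0   0     1 ]
Add 1/2 times r2 to r1.
  [ 1  -2  0 ]
  [ 0   0  1 ]

[[1, -2, 0], [0, 0, 1]]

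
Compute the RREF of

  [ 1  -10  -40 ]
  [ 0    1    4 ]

ρ1 → ρ1 + 10·ρ2

[[1, 0, 0], [0, 1, 4]]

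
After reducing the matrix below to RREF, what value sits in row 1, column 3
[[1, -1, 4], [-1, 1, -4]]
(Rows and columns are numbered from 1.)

R2 -> R2 + R1
  [ 1  -1  4 ]
  [ 0   0  0 ]

4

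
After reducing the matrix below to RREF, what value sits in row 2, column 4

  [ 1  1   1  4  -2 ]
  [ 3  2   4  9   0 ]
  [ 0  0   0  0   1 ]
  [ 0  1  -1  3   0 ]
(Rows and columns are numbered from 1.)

ρ2 ← ρ2 − 3·ρ1
ρ2 ← -1·ρ2
ρ4 ← ρ4 − ρ2
ρ4 ← ρ4 − 6·ρ3
ρ2 ← ρ2 + 6·ρ3
ρ1 ← ρ1 + 2·ρ3
ρ1 ← ρ1 − ρ2

3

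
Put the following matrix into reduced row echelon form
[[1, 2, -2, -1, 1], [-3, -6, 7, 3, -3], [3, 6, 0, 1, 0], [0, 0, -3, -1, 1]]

R2 := R2 + 3·R1
  [ 1  2  -2  -1  1 ]
  [ 0  0   1   0  0 ]
  [ 3  6   0   1  0 ]
  [ 0  0  -3  -1  1 ]
R3 := R3 − 3·R1
  [ 1  2  -2  -1   1 ]
  [ 0  0   1   0   0 ]
  [ 0  0   6   4  -3 ]
  [ 0  0  -3  -1   1 ]
R3 := R3 − 6·R2
  [ 1  2  -2  -1   1 ]
  [ 0  0   1   0   0 ]
  [ 0  0   0   4  -3 ]
  [ 0  0  -3  -1   1 ]
R4 := R4 + 3·R2
  [ 1  2  -2  -1   1 ]
  [ 0  0   1   0   0 ]
  [ 0  0   0   4  -3 ]
  [ 0  0   0  -1   1 ]
R3 := 1/4·R3
  [ 1  2  -2  -1     1 ]
  [ 0  0   1   0     0 ]
  [ 0  0   0   1  -3/4 ]
  [ 0  0   0  -1     1 ]
R4 := R4 + R3
  [ 1  2  -2  -1     1 ]
  [ 0  0   1   0     0 ]
  [ 0  0   0   1  -3/4 ]
  [ 0  0   0   0   1/4 ]
R4 := 4·R4
  [ 1  2  -2  -1     1 ]
  [ 0  0   1   0     0 ]
  [ 0  0   0   1  -3/4 ]
  [ 0  0   0   0     1 ]
R3 := R3 + 3/4·R4
  [ 1  2  -2  -1  1 ]
  [ 0  0   1   0  0 ]
  [ 0  0   0   1  0 ]
  [ 0  0   0   0  1 ]
R1 := R1 − R4
  [ 1  2  -2  -1  0 ]
  [ 0  0   1   0  0 ]
  [ 0  0   0   1  0 ]
  [ 0  0   0   0  1 ]
R1 := R1 + R3
  [ 1  2  -2  0  0 ]
  [ 0  0   1  0  0 ]
  [ 0  0   0  1  0 ]
  [ 0  0   0  0  1 ]
R1 := R1 + 2·R2
  [ 1  2  0  0  0 ]
  [ 0  0  1  0  0 ]
  [ 0  0  0  1  0 ]
  [ 0  0  0  0  1 ]

[[1, 2, 0, 0, 0], [0, 0, 1, 0, 0], [0, 0, 0, 1, 0], [0, 0, 0, 0, 1]]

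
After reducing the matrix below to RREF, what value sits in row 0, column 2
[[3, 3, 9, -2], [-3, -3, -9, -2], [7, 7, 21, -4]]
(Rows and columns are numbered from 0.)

r1 := 1/3·r1
  [  1   1   3  -2/3 ]
  [ -3  -3  -9    -2 ]
  [  7   7  21    -4 ]
r2 := r2 + 3·r1
  [ 1  1   3  -2/3 ]
  [ 0  0   0    -4 ]
  [ 7  7  21    -4 ]
r3 := r3 − 7·r1
  [ 1  1  3  -2/3 ]
  [ 0  0  0    -4 ]
  [ 0  0  0   2/3 ]
r2 := -1/4·r2
  [ 1  1  3  -2/3 ]
  [ 0  0  0     1 ]
  [ 0  0  0   2/3 ]
r3 := r3 − 2/3·r2
  [ 1  1  3  -2/3 ]
  [ 0  0  0     1 ]
  [ 0  0  0     0 ]
r1 := r1 + 2/3·r2
  [ 1  1  3  0 ]
  [ 0  0  0  1 ]
  [ 0  0  0  0 ]

3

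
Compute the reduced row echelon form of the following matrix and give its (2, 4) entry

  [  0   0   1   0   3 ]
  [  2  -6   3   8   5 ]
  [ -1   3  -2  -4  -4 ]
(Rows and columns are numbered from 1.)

0

R1 ↔ R2
  [  2  -6   3   8   5 ]
  [  0   0   1   0   3 ]
  [ -1   3  -2  -4  -4 ]
R1 := 1/2·R1
  [  1  -3  3/2   4  5/2 ]
  [  0   0    1   0    3 ]
  [ -1   3   -2  -4   -4 ]
R3 := R3 + R1
  [ 1  -3   3/2  4   5/2 ]
  [ 0   0     1  0     3 ]
  [ 0   0  -1/2  0  -3/2 ]
R3 := R3 + 1/2·R2
  [ 1  -3  3/2  4  5/2 ]
  [ 0   0    1  0    3 ]
  [ 0   0    0  0    0 ]
R1 := R1 − 3/2·R2
  [ 1  -3  0  4  -2 ]
  [ 0   0  1  0   3 ]
  [ 0   0  0  0   0 ]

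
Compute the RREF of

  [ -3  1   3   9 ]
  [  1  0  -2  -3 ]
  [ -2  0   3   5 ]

Multiply ρ1 by -1/3.
  [  1  -1/3  -1  -3 ]
  [  1     0  -2  -3 ]
  [ -2     0   3   5 ]
Subtract ρ1 from ρ2.
  [  1  -1/3  -1  -3 ]
  [  0   1/3  -1   0 ]
  [ -2     0   3   5 ]
Add 2 times ρ1 to ρ3.
  [ 1  -1/3  -1  -3 ]
  [ 0   1/3  -1   0 ]
  [ 0  -2/3   1  -1 ]
Multiply ρ2 by 3.
  [ 1  -1/3  -1  -3 ]
  [ 0     1  -3   0 ]
  [ 0  -2/3   1  -1 ]
Add 2/3 times ρ2 to ρ3.
  [ 1  -1/3  -1  -3 ]
  [ 0     1  -3   0 ]
  [ 0     0  -1  -1 ]
Multiply ρ3 by -1.
  [ 1  -1/3  -1  -3 ]
  [ 0     1  -3   0 ]
  [ 0     0   1   1 ]
Add 3 times ρ3 to ρ2.
  [ 1  -1/3  -1  -3 ]
  [ 0     1   0   3 ]
  [ 0     0   1   1 ]
Add ρ3 to ρ1.
  [ 1  -1/3  0  -2 ]
  [ 0     1  0   3 ]
  [ 0     0  1   1 ]
Add 1/3 times ρ2 to ρ1.
  [ 1  0  0  -1 ]
  [ 0  1  0   3 ]
  [ 0  0  1   1 ]

[[1, 0, 0, -1], [0, 1, 0, 3], [0, 0, 1, 1]]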